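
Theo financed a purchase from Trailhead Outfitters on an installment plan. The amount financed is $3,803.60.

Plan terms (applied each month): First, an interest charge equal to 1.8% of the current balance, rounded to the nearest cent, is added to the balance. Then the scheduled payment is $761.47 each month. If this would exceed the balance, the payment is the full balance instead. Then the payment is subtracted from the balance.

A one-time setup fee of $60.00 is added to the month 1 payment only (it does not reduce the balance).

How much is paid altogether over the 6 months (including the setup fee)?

$4,082.71

Month 1: $3,803.60 +$68.46 interest = $3,872.06; pay $761.47 (+ $60.00 fee) → $3,110.59
Month 2: $3,110.59 +$55.99 interest = $3,166.58; pay $761.47 → $2,405.11
Month 3: $2,405.11 +$43.29 interest = $2,448.40; pay $761.47 → $1,686.93
Month 4: $1,686.93 +$30.36 interest = $1,717.29; pay $761.47 → $955.82
Month 5: $955.82 +$17.20 interest = $973.02; pay $761.47 → $211.55
Month 6: $211.55 +$3.81 interest = $215.36; pay $215.36 → $0.00
Total paid: $4,082.71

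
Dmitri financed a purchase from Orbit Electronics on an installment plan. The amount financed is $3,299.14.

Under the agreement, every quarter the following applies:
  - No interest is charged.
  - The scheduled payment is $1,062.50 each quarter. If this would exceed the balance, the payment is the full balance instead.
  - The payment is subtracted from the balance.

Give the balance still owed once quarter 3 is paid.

Quarter 1: $3,299.14 − $1,062.50 → $2,236.64
Quarter 2: $2,236.64 − $1,062.50 → $1,174.14
Quarter 3: $1,174.14 − $1,062.50 → $111.64

$111.64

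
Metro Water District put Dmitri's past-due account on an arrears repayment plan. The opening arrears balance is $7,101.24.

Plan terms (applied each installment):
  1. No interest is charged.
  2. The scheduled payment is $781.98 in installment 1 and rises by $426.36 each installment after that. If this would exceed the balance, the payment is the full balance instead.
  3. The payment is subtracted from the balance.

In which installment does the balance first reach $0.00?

Installment 1: opening $7,101.24; payment $781.98; balance $6,319.26
Installment 2: opening $6,319.26; payment $1,208.34; balance $5,110.92
Installment 3: opening $5,110.92; payment $1,634.70; balance $3,476.22
Installment 4: opening $3,476.22; payment $2,061.06; balance $1,415.16
Installment 5: opening $1,415.16; payment $1,415.16; balance $0.00
Balance reaches $0.00 in installment 5.

5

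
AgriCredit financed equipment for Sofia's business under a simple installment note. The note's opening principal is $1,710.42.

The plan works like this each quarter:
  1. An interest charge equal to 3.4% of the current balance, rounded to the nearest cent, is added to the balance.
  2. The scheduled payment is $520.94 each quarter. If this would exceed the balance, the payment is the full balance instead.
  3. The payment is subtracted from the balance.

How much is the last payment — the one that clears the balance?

Quarter 1: $1,710.42 +$58.15 interest = $1,768.57; pay $520.94 → $1,247.63
Quarter 2: $1,247.63 +$42.42 interest = $1,290.05; pay $520.94 → $769.11
Quarter 3: $769.11 +$26.15 interest = $795.26; pay $520.94 → $274.32
Quarter 4: $274.32 +$9.33 interest = $283.65; pay $283.65 → $0.00

$283.65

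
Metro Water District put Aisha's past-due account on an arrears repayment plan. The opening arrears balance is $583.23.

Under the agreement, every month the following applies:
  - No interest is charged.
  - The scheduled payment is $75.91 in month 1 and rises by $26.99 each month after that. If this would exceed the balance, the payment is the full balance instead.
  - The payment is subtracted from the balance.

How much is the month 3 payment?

Month 1: opening $583.23; payment $75.91; balance $507.32
Month 2: opening $507.32; payment $102.90; balance $404.42
Month 3: opening $404.42; payment $129.89; balance $274.53

$129.89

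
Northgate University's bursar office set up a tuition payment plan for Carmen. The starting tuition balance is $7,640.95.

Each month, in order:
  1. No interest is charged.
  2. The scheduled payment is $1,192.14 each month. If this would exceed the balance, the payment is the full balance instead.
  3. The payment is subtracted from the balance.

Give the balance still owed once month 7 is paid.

$0.00

Month 1: $7,640.95 − $1,192.14 → $6,448.81
Month 2: $6,448.81 − $1,192.14 → $5,256.67
Month 3: $5,256.67 − $1,192.14 → $4,064.53
Month 4: $4,064.53 − $1,192.14 → $2,872.39
Month 5: $2,872.39 − $1,192.14 → $1,680.25
Month 6: $1,680.25 − $1,192.14 → $488.11
Month 7: $488.11 − $488.11 → $0.00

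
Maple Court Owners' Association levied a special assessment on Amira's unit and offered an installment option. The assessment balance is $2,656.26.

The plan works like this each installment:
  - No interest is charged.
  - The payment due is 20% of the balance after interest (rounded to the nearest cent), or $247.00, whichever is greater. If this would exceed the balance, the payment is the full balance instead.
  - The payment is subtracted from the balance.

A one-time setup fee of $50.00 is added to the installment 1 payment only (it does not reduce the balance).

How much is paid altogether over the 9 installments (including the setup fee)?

$2,706.26

Installment 1: $2,656.26 − $531.25 (+ $50.00 fee) → $2,125.01
Installment 2: $2,125.01 − $425.00 → $1,700.01
Installment 3: $1,700.01 − $340.00 → $1,360.01
Installment 4: $1,360.01 − $272.00 → $1,088.01
Installment 5: $1,088.01 − $247.00 → $841.01
Installment 6: $841.01 − $247.00 → $594.01
Installment 7: $594.01 − $247.00 → $347.01
Installment 8: $347.01 − $247.00 → $100.01
Installment 9: $100.01 − $100.01 → $0.00
Total paid: $2,706.26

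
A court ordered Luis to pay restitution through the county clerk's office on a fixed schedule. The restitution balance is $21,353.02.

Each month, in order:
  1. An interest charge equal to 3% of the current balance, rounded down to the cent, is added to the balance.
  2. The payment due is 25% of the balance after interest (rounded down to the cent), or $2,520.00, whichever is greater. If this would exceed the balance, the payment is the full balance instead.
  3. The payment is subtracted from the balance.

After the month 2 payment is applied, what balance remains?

$12,742.55

Month 1: opening $21,353.02; interest $640.59 → $21,993.61; payment $5,498.40; balance $16,495.21
Month 2: opening $16,495.21; interest $494.85 → $16,990.06; payment $4,247.51; balance $12,742.55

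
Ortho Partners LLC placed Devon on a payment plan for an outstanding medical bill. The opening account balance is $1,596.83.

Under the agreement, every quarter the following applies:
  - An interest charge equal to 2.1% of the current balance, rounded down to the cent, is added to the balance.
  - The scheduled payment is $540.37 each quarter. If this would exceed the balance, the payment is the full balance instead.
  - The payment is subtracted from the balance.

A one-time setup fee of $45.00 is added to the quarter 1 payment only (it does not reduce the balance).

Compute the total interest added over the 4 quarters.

$69.35

Quarter 1: opening $1,596.83; interest $33.53 → $1,630.36; payment $540.37 (+ $45.00 fee); balance $1,089.99
Quarter 2: opening $1,089.99; interest $22.88 → $1,112.87; payment $540.37; balance $572.50
Quarter 3: opening $572.50; interest $12.02 → $584.52; payment $540.37; balance $44.15
Quarter 4: opening $44.15; interest $0.92 → $45.07; payment $45.07; balance $0.00
Total interest: $33.53 + $22.88 + $12.02 + $0.92 = $69.35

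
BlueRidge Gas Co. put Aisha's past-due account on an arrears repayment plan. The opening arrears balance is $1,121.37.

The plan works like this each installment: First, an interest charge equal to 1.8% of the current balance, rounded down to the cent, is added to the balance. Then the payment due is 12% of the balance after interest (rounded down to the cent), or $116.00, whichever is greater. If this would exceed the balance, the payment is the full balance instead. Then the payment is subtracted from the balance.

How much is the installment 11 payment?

# | Opening | Interest | Payment | End bal
1 | $1,121.37 | $20.18 | $136.98 | $1,004.57
2 | $1,004.57 | $18.08 | $122.71 | $899.94
3 | $899.94 | $16.19 | $116.00 | $800.13
4 | $800.13 | $14.40 | $116.00 | $698.53
5 | $698.53 | $12.57 | $116.00 | $595.10
6 | $595.10 | $10.71 | $116.00 | $489.81
7 | $489.81 | $8.81 | $116.00 | $382.62
8 | $382.62 | $6.88 | $116.00 | $273.50
9 | $273.50 | $4.92 | $116.00 | $162.42
10 | $162.42 | $2.92 | $116.00 | $49.34
11 | $49.34 | $0.88 | $50.22 | $0.00

$50.22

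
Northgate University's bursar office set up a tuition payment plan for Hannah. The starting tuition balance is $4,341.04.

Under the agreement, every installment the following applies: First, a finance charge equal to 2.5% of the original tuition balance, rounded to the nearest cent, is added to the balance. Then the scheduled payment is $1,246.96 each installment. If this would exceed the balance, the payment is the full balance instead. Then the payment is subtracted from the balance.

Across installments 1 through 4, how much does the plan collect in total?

$4,775.16

# | Opening | Interest | Payment | End bal
1 | $4,341.04 | $108.53 | $1,246.96 | $3,202.61
2 | $3,202.61 | $108.53 | $1,246.96 | $2,064.18
3 | $2,064.18 | $108.53 | $1,246.96 | $925.75
4 | $925.75 | $108.53 | $1,034.28 | $0.00
Total paid: $4,775.16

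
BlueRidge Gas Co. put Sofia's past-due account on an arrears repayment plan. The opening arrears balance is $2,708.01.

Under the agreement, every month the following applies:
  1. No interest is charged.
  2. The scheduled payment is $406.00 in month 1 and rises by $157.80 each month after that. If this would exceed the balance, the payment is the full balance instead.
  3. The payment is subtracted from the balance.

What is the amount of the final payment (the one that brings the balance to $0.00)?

$137.21

Month 1: $2,708.01 − $406.00 → $2,302.01
Month 2: $2,302.01 − $563.80 → $1,738.21
Month 3: $1,738.21 − $721.60 → $1,016.61
Month 4: $1,016.61 − $879.40 → $137.21
Month 5: $137.21 − $137.21 → $0.00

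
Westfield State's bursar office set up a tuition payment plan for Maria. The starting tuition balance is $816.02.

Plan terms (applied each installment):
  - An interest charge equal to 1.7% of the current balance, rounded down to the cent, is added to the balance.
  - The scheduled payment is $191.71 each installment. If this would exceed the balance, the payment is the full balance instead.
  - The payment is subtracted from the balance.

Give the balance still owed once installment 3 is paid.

$273.37

Installment 1: $816.02 +$13.87 interest = $829.89; pay $191.71 → $638.18
Installment 2: $638.18 +$10.84 interest = $649.02; pay $191.71 → $457.31
Installment 3: $457.31 +$7.77 interest = $465.08; pay $191.71 → $273.37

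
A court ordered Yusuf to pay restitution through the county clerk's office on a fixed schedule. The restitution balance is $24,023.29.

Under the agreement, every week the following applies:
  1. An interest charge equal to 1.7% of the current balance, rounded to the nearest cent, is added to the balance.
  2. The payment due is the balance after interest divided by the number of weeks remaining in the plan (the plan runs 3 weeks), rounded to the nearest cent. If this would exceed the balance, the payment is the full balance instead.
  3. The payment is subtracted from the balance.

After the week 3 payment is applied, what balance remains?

$0.00

Week 1: opening $24,023.29; interest $408.40 → $24,431.69; payment $8,143.90; balance $16,287.79
Week 2: opening $16,287.79; interest $276.89 → $16,564.68; payment $8,282.34; balance $8,282.34
Week 3: opening $8,282.34; interest $140.80 → $8,423.14; payment $8,423.14; balance $0.00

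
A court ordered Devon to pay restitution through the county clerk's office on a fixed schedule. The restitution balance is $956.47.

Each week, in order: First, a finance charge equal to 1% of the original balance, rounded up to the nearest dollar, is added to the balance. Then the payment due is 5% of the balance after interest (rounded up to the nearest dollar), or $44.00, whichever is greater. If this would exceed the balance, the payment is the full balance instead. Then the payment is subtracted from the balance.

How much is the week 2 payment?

Week 1: $956.47 +$10.00 interest = $966.47; pay $49.00 → $917.47
Week 2: $917.47 +$10.00 interest = $927.47; pay $47.00 → $880.47

$47.00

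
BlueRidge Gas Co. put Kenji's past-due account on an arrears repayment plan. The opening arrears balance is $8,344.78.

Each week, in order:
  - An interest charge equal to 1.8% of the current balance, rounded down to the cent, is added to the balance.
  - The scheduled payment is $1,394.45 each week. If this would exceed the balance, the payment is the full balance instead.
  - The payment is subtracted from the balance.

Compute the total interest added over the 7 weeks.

$566.70

Week 1: opening $8,344.78; interest $150.20 → $8,494.98; payment $1,394.45; balance $7,100.53
Week 2: opening $7,100.53; interest $127.80 → $7,228.33; payment $1,394.45; balance $5,833.88
Week 3: opening $5,833.88; interest $105.00 → $5,938.88; payment $1,394.45; balance $4,544.43
Week 4: opening $4,544.43; interest $81.79 → $4,626.22; payment $1,394.45; balance $3,231.77
Week 5: opening $3,231.77; interest $58.17 → $3,289.94; payment $1,394.45; balance $1,895.49
Week 6: opening $1,895.49; interest $34.11 → $1,929.60; payment $1,394.45; balance $535.15
Week 7: opening $535.15; interest $9.63 → $544.78; payment $544.78; balance $0.00
Total interest: $150.20 + $127.80 + $105.00 + $81.79 + $58.17 + $34.11 + $9.63 = $566.70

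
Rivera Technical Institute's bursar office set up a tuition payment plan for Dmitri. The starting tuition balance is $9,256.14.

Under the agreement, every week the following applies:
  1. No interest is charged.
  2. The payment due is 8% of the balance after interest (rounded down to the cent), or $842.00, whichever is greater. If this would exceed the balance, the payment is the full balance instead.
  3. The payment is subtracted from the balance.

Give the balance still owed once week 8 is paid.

Week 1: opening $9,256.14; payment $842.00; balance $8,414.14
Week 2: opening $8,414.14; payment $842.00; balance $7,572.14
Week 3: opening $7,572.14; payment $842.00; balance $6,730.14
Week 4: opening $6,730.14; payment $842.00; balance $5,888.14
Week 5: opening $5,888.14; payment $842.00; balance $5,046.14
Week 6: opening $5,046.14; payment $842.00; balance $4,204.14
Week 7: opening $4,204.14; payment $842.00; balance $3,362.14
Week 8: opening $3,362.14; payment $842.00; balance $2,520.14

$2,520.14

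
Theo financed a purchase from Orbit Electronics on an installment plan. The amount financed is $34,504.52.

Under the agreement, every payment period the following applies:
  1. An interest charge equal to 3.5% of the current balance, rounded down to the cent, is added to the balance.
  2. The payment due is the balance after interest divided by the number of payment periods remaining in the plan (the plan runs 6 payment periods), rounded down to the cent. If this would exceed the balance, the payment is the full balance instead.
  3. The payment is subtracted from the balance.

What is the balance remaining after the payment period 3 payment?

$19,127.88

Payment period 1: opening $34,504.52; interest $1,207.65 → $35,712.17; payment $5,952.02; balance $29,760.15
Payment period 2: opening $29,760.15; interest $1,041.60 → $30,801.75; payment $6,160.35; balance $24,641.40
Payment period 3: opening $24,641.40; interest $862.44 → $25,503.84; payment $6,375.96; balance $19,127.88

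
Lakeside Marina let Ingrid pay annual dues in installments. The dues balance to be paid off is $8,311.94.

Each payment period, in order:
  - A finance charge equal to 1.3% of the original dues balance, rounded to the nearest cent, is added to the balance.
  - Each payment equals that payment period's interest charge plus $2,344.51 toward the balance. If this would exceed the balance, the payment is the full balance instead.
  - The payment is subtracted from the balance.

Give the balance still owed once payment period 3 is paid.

Payment period 1: $8,311.94 +$108.06 interest = $8,420.00; pay $2,452.57 → $5,967.43
Payment period 2: $5,967.43 +$108.06 interest = $6,075.49; pay $2,452.57 → $3,622.92
Payment period 3: $3,622.92 +$108.06 interest = $3,730.98; pay $2,452.57 → $1,278.41

$1,278.41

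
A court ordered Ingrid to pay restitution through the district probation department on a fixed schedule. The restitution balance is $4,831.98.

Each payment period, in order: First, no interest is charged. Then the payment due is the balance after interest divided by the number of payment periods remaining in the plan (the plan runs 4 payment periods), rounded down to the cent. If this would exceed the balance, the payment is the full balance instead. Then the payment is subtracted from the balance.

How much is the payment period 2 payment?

Payment period 1: $4,831.98 − $1,207.99 → $3,623.99
Payment period 2: $3,623.99 − $1,207.99 → $2,416.00

$1,207.99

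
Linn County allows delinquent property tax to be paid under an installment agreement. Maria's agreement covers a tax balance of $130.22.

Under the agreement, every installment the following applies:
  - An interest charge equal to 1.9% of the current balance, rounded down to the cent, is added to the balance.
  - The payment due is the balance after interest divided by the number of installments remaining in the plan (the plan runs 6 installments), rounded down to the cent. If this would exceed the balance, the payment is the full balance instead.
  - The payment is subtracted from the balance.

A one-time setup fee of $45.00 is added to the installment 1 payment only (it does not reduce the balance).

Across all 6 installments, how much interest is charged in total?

Installment 1: opening $130.22; interest $2.47 → $132.69; payment $22.11 (+ $45.00 fee); balance $110.58
Installment 2: opening $110.58; interest $2.10 → $112.68; payment $22.53; balance $90.15
Installment 3: opening $90.15; interest $1.71 → $91.86; payment $22.96; balance $68.90
Installment 4: opening $68.90; interest $1.30 → $70.20; payment $23.40; balance $46.80
Installment 5: opening $46.80; interest $0.88 → $47.68; payment $23.84; balance $23.84
Installment 6: opening $23.84; interest $0.45 → $24.29; payment $24.29; balance $0.00
Total interest: $2.47 + $2.10 + $1.71 + $1.30 + $0.88 + $0.45 = $8.91

$8.91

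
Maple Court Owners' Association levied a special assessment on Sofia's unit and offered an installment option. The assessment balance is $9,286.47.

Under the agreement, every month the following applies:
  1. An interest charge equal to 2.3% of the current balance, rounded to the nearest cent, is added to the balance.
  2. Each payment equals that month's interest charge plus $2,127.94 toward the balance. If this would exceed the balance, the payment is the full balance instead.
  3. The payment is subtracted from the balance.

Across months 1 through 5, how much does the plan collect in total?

Month 1: $9,286.47 +$213.59 interest = $9,500.06; pay $2,341.53 → $7,158.53
Month 2: $7,158.53 +$164.65 interest = $7,323.18; pay $2,292.59 → $5,030.59
Month 3: $5,030.59 +$115.70 interest = $5,146.29; pay $2,243.64 → $2,902.65
Month 4: $2,902.65 +$66.76 interest = $2,969.41; pay $2,194.70 → $774.71
Month 5: $774.71 +$17.82 interest = $792.53; pay $792.53 → $0.00
Total paid: $9,864.99

$9,864.99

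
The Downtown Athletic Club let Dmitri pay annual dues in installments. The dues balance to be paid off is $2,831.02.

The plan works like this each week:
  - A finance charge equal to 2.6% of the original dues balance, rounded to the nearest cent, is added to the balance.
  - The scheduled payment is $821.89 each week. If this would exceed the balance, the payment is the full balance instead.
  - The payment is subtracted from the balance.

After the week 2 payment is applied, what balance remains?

# | Opening | Interest | Payment | End bal
1 | $2,831.02 | $73.61 | $821.89 | $2,082.74
2 | $2,082.74 | $73.61 | $821.89 | $1,334.46

$1,334.46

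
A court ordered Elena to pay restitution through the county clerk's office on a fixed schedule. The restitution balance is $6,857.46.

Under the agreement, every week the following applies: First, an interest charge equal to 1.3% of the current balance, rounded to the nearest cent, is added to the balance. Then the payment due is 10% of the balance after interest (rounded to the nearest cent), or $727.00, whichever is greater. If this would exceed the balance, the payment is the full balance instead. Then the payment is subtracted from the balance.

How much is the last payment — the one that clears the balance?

$93.75

Week 1: $6,857.46 +$89.15 interest = $6,946.61; pay $727.00 → $6,219.61
Week 2: $6,219.61 +$80.85 interest = $6,300.46; pay $727.00 → $5,573.46
Week 3: $5,573.46 +$72.45 interest = $5,645.91; pay $727.00 → $4,918.91
Week 4: $4,918.91 +$63.95 interest = $4,982.86; pay $727.00 → $4,255.86
Week 5: $4,255.86 +$55.33 interest = $4,311.19; pay $727.00 → $3,584.19
Week 6: $3,584.19 +$46.59 interest = $3,630.78; pay $727.00 → $2,903.78
Week 7: $2,903.78 +$37.75 interest = $2,941.53; pay $727.00 → $2,214.53
Week 8: $2,214.53 +$28.79 interest = $2,243.32; pay $727.00 → $1,516.32
Week 9: $1,516.32 +$19.71 interest = $1,536.03; pay $727.00 → $809.03
Week 10: $809.03 +$10.52 interest = $819.55; pay $727.00 → $92.55
Week 11: $92.55 +$1.20 interest = $93.75; pay $93.75 → $0.00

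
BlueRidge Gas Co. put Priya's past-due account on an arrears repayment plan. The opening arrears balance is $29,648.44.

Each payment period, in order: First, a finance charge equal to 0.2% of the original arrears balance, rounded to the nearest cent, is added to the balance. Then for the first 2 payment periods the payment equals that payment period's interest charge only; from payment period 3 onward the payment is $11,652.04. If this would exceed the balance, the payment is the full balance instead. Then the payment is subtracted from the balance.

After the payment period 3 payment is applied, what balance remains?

$18,055.70

Payment period 1: opening $29,648.44; interest $59.30 → $29,707.74; payment $59.30; balance $29,648.44
Payment period 2: opening $29,648.44; interest $59.30 → $29,707.74; payment $59.30; balance $29,648.44
Payment period 3: opening $29,648.44; interest $59.30 → $29,707.74; payment $11,652.04; balance $18,055.70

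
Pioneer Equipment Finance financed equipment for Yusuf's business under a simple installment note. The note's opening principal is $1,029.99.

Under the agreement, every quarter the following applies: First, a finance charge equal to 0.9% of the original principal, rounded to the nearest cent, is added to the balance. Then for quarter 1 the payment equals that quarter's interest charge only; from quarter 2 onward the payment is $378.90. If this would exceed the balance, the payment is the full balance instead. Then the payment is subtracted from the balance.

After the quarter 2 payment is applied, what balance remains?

$660.36

Quarter 1: opening $1,029.99; interest $9.27 → $1,039.26; payment $9.27; balance $1,029.99
Quarter 2: opening $1,029.99; interest $9.27 → $1,039.26; payment $378.90; balance $660.36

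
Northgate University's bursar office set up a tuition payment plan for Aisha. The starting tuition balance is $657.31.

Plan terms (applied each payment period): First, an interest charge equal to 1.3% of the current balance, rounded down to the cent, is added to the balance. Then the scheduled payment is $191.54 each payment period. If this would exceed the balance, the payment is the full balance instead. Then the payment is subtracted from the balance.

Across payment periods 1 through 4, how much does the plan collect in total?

$677.07

# | Opening | Interest | Payment | End bal
1 | $657.31 | $8.54 | $191.54 | $474.31
2 | $474.31 | $6.16 | $191.54 | $288.93
3 | $288.93 | $3.75 | $191.54 | $101.14
4 | $101.14 | $1.31 | $102.45 | $0.00
Total paid: $677.07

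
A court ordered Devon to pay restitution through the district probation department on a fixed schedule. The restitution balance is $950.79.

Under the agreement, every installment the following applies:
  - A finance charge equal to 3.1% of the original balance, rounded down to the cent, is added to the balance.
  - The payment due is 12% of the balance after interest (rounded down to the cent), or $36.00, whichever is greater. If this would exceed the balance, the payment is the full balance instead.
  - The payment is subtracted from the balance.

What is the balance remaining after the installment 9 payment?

# | Opening | Interest | Payment | End bal
1 | $950.79 | $29.47 | $117.63 | $862.63
2 | $862.63 | $29.47 | $107.05 | $785.05
3 | $785.05 | $29.47 | $97.74 | $716.78
4 | $716.78 | $29.47 | $89.55 | $656.70
5 | $656.70 | $29.47 | $82.34 | $603.83
6 | $603.83 | $29.47 | $75.99 | $557.31
7 | $557.31 | $29.47 | $70.41 | $516.37
8 | $516.37 | $29.47 | $65.50 | $480.34
9 | $480.34 | $29.47 | $61.17 | $448.64

$448.64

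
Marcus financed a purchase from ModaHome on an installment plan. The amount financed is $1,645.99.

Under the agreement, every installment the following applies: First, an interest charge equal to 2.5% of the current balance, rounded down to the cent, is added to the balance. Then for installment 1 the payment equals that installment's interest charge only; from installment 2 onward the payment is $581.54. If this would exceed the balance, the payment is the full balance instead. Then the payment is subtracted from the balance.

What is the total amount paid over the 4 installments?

Installment 1: opening $1,645.99; interest $41.14 → $1,687.13; payment $41.14; balance $1,645.99
Installment 2: opening $1,645.99; interest $41.14 → $1,687.13; payment $581.54; balance $1,105.59
Installment 3: opening $1,105.59; interest $27.63 → $1,133.22; payment $581.54; balance $551.68
Installment 4: opening $551.68; interest $13.79 → $565.47; payment $565.47; balance $0.00
Total paid: $1,769.69

$1,769.69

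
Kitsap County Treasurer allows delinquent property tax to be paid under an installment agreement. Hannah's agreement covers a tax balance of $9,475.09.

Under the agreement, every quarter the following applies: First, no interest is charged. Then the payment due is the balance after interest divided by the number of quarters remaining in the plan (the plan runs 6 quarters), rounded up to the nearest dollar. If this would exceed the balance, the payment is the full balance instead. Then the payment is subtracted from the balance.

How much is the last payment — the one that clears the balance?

# | Opening | Payment | End bal
1 | $9,475.09 | $1,580.00 | $7,895.09
2 | $7,895.09 | $1,580.00 | $6,315.09
3 | $6,315.09 | $1,579.00 | $4,736.09
4 | $4,736.09 | $1,579.00 | $3,157.09
5 | $3,157.09 | $1,579.00 | $1,578.09
6 | $1,578.09 | $1,578.09 | $0.00

$1,578.09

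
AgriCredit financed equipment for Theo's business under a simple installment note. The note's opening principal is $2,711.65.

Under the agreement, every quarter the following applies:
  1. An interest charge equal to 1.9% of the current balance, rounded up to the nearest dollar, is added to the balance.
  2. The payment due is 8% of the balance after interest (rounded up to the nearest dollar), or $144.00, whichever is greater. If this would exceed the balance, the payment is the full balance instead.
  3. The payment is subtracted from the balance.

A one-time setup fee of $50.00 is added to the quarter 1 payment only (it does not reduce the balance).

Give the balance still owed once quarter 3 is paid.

$2,233.65

Quarter 1: opening $2,711.65; interest $52.00 → $2,763.65; payment $222.00 (+ $50.00 fee); balance $2,541.65
Quarter 2: opening $2,541.65; interest $49.00 → $2,590.65; payment $208.00; balance $2,382.65
Quarter 3: opening $2,382.65; interest $46.00 → $2,428.65; payment $195.00; balance $2,233.65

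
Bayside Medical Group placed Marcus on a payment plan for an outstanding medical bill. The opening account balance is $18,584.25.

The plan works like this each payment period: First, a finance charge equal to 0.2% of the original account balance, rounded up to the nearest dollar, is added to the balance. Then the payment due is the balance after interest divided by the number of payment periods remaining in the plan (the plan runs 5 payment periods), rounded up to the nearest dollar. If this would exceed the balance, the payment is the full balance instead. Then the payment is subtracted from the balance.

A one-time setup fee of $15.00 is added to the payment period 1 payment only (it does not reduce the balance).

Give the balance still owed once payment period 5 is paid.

$0.00

Payment period 1: $18,584.25 +$38.00 interest = $18,622.25; pay $3,725.00 (+ $15.00 fee) → $14,897.25
Payment period 2: $14,897.25 +$38.00 interest = $14,935.25; pay $3,734.00 → $11,201.25
Payment period 3: $11,201.25 +$38.00 interest = $11,239.25; pay $3,747.00 → $7,492.25
Payment period 4: $7,492.25 +$38.00 interest = $7,530.25; pay $3,766.00 → $3,764.25
Payment period 5: $3,764.25 +$38.00 interest = $3,802.25; pay $3,802.25 → $0.00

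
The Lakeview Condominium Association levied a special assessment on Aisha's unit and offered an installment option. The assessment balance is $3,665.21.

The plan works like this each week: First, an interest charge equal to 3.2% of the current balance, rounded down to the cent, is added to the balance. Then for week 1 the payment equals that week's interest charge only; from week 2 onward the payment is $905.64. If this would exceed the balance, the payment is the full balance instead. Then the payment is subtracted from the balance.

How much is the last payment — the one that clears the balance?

Week 1: opening $3,665.21; interest $117.28 → $3,782.49; payment $117.28; balance $3,665.21
Week 2: opening $3,665.21; interest $117.28 → $3,782.49; payment $905.64; balance $2,876.85
Week 3: opening $2,876.85; interest $92.05 → $2,968.90; payment $905.64; balance $2,063.26
Week 4: opening $2,063.26; interest $66.02 → $2,129.28; payment $905.64; balance $1,223.64
Week 5: opening $1,223.64; interest $39.15 → $1,262.79; payment $905.64; balance $357.15
Week 6: opening $357.15; interest $11.42 → $368.57; payment $368.57; balance $0.00

$368.57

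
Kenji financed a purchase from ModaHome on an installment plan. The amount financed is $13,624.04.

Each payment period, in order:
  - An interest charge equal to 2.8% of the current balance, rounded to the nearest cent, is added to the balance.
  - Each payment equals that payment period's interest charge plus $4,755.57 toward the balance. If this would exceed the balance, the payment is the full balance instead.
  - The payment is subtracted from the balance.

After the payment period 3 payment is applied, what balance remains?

# | Opening | Interest | Payment | End bal
1 | $13,624.04 | $381.47 | $5,137.04 | $8,868.47
2 | $8,868.47 | $248.32 | $5,003.89 | $4,112.90
3 | $4,112.90 | $115.16 | $4,228.06 | $0.00

$0.00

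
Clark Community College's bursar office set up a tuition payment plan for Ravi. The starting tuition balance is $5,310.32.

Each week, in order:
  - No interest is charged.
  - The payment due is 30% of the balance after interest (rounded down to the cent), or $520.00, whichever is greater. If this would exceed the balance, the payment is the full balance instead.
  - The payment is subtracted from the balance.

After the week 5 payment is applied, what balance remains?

Week 1: $5,310.32 − $1,593.09 → $3,717.23
Week 2: $3,717.23 − $1,115.16 → $2,602.07
Week 3: $2,602.07 − $780.62 → $1,821.45
Week 4: $1,821.45 − $546.43 → $1,275.02
Week 5: $1,275.02 − $520.00 → $755.02

$755.02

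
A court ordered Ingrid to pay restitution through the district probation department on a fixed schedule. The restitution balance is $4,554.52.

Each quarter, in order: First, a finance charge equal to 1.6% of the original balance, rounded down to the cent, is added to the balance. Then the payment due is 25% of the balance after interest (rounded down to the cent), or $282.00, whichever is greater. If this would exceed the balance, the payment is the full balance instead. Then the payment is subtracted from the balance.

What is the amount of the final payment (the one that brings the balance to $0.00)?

Quarter 1: opening $4,554.52; interest $72.87 → $4,627.39; payment $1,156.84; balance $3,470.55
Quarter 2: opening $3,470.55; interest $72.87 → $3,543.42; payment $885.85; balance $2,657.57
Quarter 3: opening $2,657.57; interest $72.87 → $2,730.44; payment $682.61; balance $2,047.83
Quarter 4: opening $2,047.83; interest $72.87 → $2,120.70; payment $530.17; balance $1,590.53
Quarter 5: opening $1,590.53; interest $72.87 → $1,663.40; payment $415.85; balance $1,247.55
Quarter 6: opening $1,247.55; interest $72.87 → $1,320.42; payment $330.10; balance $990.32
Quarter 7: opening $990.32; interest $72.87 → $1,063.19; payment $282.00; balance $781.19
Quarter 8: opening $781.19; interest $72.87 → $854.06; payment $282.00; balance $572.06
Quarter 9: opening $572.06; interest $72.87 → $644.93; payment $282.00; balance $362.93
Quarter 10: opening $362.93; interest $72.87 → $435.80; payment $282.00; balance $153.80
Quarter 11: opening $153.80; interest $72.87 → $226.67; payment $226.67; balance $0.00

$226.67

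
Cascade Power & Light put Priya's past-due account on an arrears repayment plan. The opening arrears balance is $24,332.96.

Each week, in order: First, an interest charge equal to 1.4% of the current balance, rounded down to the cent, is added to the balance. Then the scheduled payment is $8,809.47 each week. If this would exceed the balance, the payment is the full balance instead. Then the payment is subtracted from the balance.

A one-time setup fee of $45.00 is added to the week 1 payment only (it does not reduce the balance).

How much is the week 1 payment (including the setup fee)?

Week 1: $24,332.96 +$340.66 interest = $24,673.62; pay $8,809.47 (+ $45.00 fee) → $15,864.15

$8,854.47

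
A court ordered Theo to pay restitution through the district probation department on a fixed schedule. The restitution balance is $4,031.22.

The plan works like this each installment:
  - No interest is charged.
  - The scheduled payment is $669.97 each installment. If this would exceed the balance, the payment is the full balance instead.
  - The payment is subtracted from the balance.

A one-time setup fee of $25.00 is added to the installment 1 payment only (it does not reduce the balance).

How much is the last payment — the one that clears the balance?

Installment 1: opening $4,031.22; payment $669.97 (+ $25.00 fee); balance $3,361.25
Installment 2: opening $3,361.25; payment $669.97; balance $2,691.28
Installment 3: opening $2,691.28; payment $669.97; balance $2,021.31
Installment 4: opening $2,021.31; payment $669.97; balance $1,351.34
Installment 5: opening $1,351.34; payment $669.97; balance $681.37
Installment 6: opening $681.37; payment $669.97; balance $11.40
Installment 7: opening $11.40; payment $11.40; balance $0.00

$11.40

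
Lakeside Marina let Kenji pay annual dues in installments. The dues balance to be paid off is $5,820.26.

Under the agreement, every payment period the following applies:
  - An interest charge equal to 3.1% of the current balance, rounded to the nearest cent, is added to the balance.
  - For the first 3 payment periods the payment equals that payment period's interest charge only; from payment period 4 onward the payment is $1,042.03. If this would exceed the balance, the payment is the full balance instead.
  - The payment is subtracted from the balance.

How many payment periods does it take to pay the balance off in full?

10

Payment period 1: opening $5,820.26; interest $180.43 → $6,000.69; payment $180.43; balance $5,820.26
Payment period 2: opening $5,820.26; interest $180.43 → $6,000.69; payment $180.43; balance $5,820.26
Payment period 3: opening $5,820.26; interest $180.43 → $6,000.69; payment $180.43; balance $5,820.26
Payment period 4: opening $5,820.26; interest $180.43 → $6,000.69; payment $1,042.03; balance $4,958.66
Payment period 5: opening $4,958.66; interest $153.72 → $5,112.38; payment $1,042.03; balance $4,070.35
Payment period 6: opening $4,070.35; interest $126.18 → $4,196.53; payment $1,042.03; balance $3,154.50
Payment period 7: opening $3,154.50; interest $97.79 → $3,252.29; payment $1,042.03; balance $2,210.26
Payment period 8: opening $2,210.26; interest $68.52 → $2,278.78; payment $1,042.03; balance $1,236.75
Payment period 9: opening $1,236.75; interest $38.34 → $1,275.09; payment $1,042.03; balance $233.06
Payment period 10: opening $233.06; interest $7.22 → $240.28; payment $240.28; balance $0.00
Balance reaches $0.00 in payment period 10.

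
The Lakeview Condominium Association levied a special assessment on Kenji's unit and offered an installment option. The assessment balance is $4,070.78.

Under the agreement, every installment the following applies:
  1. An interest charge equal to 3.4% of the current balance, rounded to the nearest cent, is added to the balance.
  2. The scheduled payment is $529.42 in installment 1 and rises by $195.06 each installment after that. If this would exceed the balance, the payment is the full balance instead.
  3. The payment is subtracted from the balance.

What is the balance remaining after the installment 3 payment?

$2,265.59

Installment 1: opening $4,070.78; interest $138.41 → $4,209.19; payment $529.42; balance $3,679.77
Installment 2: opening $3,679.77; interest $125.11 → $3,804.88; payment $724.48; balance $3,080.40
Installment 3: opening $3,080.40; interest $104.73 → $3,185.13; payment $919.54; balance $2,265.59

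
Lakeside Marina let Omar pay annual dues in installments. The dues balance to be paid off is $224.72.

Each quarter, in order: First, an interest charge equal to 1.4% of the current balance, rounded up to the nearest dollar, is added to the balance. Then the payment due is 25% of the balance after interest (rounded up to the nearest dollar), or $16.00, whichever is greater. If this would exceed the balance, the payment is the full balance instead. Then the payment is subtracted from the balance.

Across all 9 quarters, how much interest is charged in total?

Quarter 1: opening $224.72; interest $4.00 → $228.72; payment $58.00; balance $170.72
Quarter 2: opening $170.72; interest $3.00 → $173.72; payment $44.00; balance $129.72
Quarter 3: opening $129.72; interest $2.00 → $131.72; payment $33.00; balance $98.72
Quarter 4: opening $98.72; interest $2.00 → $100.72; payment $26.00; balance $74.72
Quarter 5: opening $74.72; interest $2.00 → $76.72; payment $20.00; balance $56.72
Quarter 6: opening $56.72; interest $1.00 → $57.72; payment $16.00; balance $41.72
Quarter 7: opening $41.72; interest $1.00 → $42.72; payment $16.00; balance $26.72
Quarter 8: opening $26.72; interest $1.00 → $27.72; payment $16.00; balance $11.72
Quarter 9: opening $11.72; interest $1.00 → $12.72; payment $12.72; balance $0.00
Total interest: $4.00 + $3.00 + $2.00 + $2.00 + $2.00 + $1.00 + $1.00 + $1.00 + $1.00 = $17.00

$17.00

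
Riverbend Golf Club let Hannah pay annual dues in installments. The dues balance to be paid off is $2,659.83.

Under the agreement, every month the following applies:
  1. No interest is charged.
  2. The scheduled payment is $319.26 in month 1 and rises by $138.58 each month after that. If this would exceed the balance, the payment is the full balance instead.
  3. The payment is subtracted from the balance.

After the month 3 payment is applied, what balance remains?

Month 1: $2,659.83 − $319.26 → $2,340.57
Month 2: $2,340.57 − $457.84 → $1,882.73
Month 3: $1,882.73 − $596.42 → $1,286.31

$1,286.31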